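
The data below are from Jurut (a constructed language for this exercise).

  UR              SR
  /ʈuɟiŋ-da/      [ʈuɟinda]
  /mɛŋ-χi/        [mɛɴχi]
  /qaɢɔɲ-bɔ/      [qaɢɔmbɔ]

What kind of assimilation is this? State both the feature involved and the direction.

regressive place assimilation

The segment that alternates is /ŋ/, which surfaces as [n] when adjacent to /d/.
/ŋ/ is velar while /d/ is alveolar; the output [n] is alveolar, matching the trigger — so the feature that spreads is place.
Manner and voice are unchanged, so the assimilation is partial, not total.
The same holds elsewhere in the data: /ŋ/ → [ɴ] before /χ/ (velar → uvular, matching uvular); /ɲ/ → [m] before /b/ (palatal → bilabial, matching bilabial) — only place changes, and always toward the following segment.
Since the segment that changes precedes the conditioning segment, the assimilation is regressive.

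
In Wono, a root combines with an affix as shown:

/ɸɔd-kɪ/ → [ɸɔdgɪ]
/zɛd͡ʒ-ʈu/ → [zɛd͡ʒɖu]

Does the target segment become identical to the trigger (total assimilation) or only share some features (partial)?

Comparing underlying and surface forms, /k/ → [g] is the alternation; the neighbouring /d/ is constant.
The change voiceless → voiced matches the voicing of the preceding /d/, identifying this as voicing assimilation.
Place and manner are unchanged, so the assimilation is partial, not total.
The other alternating form patterns the same way: /ʈ/ → [ɖ] after /d͡ʒ/ (voiceless → voiced, matching voiced) — only voicing changes, and always toward the preceding segment.

partial assimilation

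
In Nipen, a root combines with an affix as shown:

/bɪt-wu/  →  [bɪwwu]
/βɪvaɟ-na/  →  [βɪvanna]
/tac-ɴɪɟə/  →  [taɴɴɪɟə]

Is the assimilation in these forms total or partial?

total assimilation

The segment that alternates is /t/, which surfaces as [w] when adjacent to /w/.
The output [w] is identical to the trigger /w/ — every feature (place, manner, voicing) has been copied — so this is total assimilation.
The remaining alternations confirm this: /ɟ/ → [n] before /n/; /c/ → [ɴ] before /ɴ/ — in each case the output is a copy of the following consonant.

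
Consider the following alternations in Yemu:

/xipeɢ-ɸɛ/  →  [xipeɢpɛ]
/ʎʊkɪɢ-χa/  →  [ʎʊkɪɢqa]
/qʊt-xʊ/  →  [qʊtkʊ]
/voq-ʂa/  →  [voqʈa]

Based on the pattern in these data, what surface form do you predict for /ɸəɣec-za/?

The data show progressive manner assimilation: /ɸ/ → [p] after /ɢ/; /χ/ → [q] after /ɢ/; /x/ → [k] after /t/; /ʂ/ → [ʈ] after /q/. In each pair only manner changes, matching the preceding consonant, while place and voice stay constant.
The rule targets /z/ (voiced alveolar fricative), which sits after the trigger /c/ (stop).
Changing only its manner to stop gives [d] — the voiced alveolar stop.

[ɸəɣecda]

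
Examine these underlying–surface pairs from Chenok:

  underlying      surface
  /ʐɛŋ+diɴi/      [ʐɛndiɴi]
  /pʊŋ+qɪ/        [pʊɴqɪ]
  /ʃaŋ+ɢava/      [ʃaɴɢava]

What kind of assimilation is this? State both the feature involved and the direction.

regressive place assimilation

Comparing underlying and surface forms, /ŋ/ → [n] is the alternation; the neighbouring /d/ is constant.
/ŋ/ is velar while /d/ is alveolar; the output [n] is alveolar, matching the trigger — so the feature that spreads is place.
Manner and voice are unchanged, so the assimilation is partial, not total.
Checking the remaining alternations: /ŋ/ → [ɴ] before /q/ (velar → uvular, matching uvular); /ŋ/ → [ɴ] before /ɢ/ (velar → uvular, matching uvular) — only place changes, and always toward the following segment.
The trigger is the following segment, so the direction is regressive (anticipatory).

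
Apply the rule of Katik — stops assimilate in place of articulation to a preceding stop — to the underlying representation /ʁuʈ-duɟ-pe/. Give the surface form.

[ʁuʈɖuɟce]

The rule targets /d/ (voiced alveolar stop), which sits after the trigger /ʈ/ (retroflex).
Changing only its place to retroflex gives [ɖ] — the voiced retroflex stop.
At the second juncture, /p/ likewise becomes [c] adjacent to /ɟ/.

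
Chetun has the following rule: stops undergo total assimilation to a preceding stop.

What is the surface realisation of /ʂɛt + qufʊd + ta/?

[ʂɛttufʊdda]

/q/ is the segment targeted by the rule; it sits immediately after /t/, so it assimilates completely and surfaces as [t].
The same rule applies at the second boundary: /t/ → [d] next to /d/.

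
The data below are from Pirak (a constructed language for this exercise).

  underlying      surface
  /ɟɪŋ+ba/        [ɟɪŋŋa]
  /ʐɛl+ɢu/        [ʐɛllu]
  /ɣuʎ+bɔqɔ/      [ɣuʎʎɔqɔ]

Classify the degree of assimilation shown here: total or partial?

total assimilation

Comparing underlying and surface forms, /b/ → [ŋ] is the alternation; the neighbouring /ŋ/ is constant.
The output [ŋ] is identical to the trigger /ŋ/ — every feature (place, manner, voicing) has been copied — so this is total assimilation.
The other forms behave the same way: /ɢ/ → [l] after /l/; /b/ → [ʎ] after /ʎ/ — in each case the output is a copy of the preceding consonant.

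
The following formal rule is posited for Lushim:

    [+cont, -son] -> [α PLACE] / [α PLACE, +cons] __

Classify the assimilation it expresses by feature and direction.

progressive place assimilation

The rule copies the place features (abbreviated [PLACE]) from the environment onto the target, so the assimilating feature is place.
The conditioning segment sits to the left of the focus bar, meaning the trigger precedes the segment that changes — progressive assimilation.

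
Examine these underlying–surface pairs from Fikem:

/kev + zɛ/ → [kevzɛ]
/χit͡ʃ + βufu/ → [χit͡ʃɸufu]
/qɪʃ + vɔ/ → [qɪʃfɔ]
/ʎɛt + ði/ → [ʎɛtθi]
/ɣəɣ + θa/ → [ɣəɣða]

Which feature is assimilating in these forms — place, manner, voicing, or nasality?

The segment that alternates is /β/, which surfaces as [ɸ] when adjacent to /t͡ʃ/.
/β/ is voiced while /t͡ʃ/ is voiceless; the output [ɸ] is voiceless, matching the trigger — so the feature that spreads is voicing.
The same holds elsewhere in the data: /v/ → [f] after /ʃ/ (voiced → voiceless, matching voiceless); /ð/ → [θ] after /t/ (voiced → voiceless, matching voiceless); /θ/ → [ð] after /ɣ/ (voiceless → voiced, matching voiced) — only voicing changes, and always toward the preceding segment.
No alternation appears in [kevzɛ]: there the adjacent consonants already agree in voicing (/z/ and /v/ are both voiced), so this form is consistent with the same rule.

voicing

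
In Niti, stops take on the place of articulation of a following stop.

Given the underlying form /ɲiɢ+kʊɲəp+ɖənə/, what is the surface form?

The rule targets /ɢ/ (voiced uvular stop), which sits before the trigger /k/ (velar).
A voiced velar stop is [g], so the surface segment is [g].
At the second juncture, /p/ likewise becomes [ʈ] adjacent to /ɖ/.

[ɲigkʊɲəʈɖənə]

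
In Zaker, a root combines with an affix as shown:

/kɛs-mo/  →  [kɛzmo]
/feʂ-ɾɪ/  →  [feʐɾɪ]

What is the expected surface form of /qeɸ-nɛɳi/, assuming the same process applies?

[qeβnɛɳi]

The data show regressive voicing assimilation: /s/ → [z] before /m/; /ʂ/ → [ʐ] before /ɾ/. In each pair only voicing changes, matching the following consonant, while place and manner stay constant.
/ɸ/ is a voiceless bilabial fricative. The following trigger /n/ is voiced, so /ɸ/ must become voiced as well.
Changing only its voicing to voiced gives [β] — the voiced bilabial fricative.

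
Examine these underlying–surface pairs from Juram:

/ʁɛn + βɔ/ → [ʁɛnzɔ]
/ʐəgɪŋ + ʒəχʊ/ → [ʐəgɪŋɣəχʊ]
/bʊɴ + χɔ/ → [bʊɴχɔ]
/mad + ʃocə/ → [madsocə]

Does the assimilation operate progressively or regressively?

progressive

Underlying /β/ is realised as [z] next to /n/; /n/ itself does not change.
The change bilabial → alveolar matches the place of the preceding /n/, identifying this as place assimilation.
The same holds elsewhere in the data: /ʒ/ → [ɣ] after /ŋ/ (postalveolar → velar, matching velar); /ʃ/ → [s] after /d/ (postalveolar → alveolar, matching alveolar) — only place changes, and always toward the preceding segment.
No alternation appears in [bʊɴχɔ]: there the adjacent consonants already agree in place (/χ/ and /ɴ/ are both uvular), so this form is consistent with the same rule.
Since the segment that changes follows the conditioning segment, the assimilation is progressive.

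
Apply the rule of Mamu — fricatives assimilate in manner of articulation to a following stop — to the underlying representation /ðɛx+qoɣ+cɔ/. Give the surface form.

The rule targets /x/ (voiceless velar fricative), which sits before the trigger /q/ (stop).
The voiceless velar stop is [k], so /x/ → [k].
The same rule applies at the second boundary: /ɣ/ → [g] next to /c/.

[ðɛkqogcɔ]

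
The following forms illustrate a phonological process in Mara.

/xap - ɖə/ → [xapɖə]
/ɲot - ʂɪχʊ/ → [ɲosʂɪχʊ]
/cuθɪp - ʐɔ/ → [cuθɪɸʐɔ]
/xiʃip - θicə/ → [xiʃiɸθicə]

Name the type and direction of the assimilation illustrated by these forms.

regressive manner assimilation

Underlying /t/ is realised as [s] next to /ʂ/; /ʂ/ itself does not change.
The change stop → fricative matches the manner of the following /ʂ/, identifying this as manner assimilation.
Place and voice are unchanged, so the assimilation is partial, not total.
The other alternating forms pattern the same way: /p/ → [ɸ] before /ʐ/ (stop → fricative, matching a fricative); /p/ → [ɸ] before /θ/ (stop → fricative, matching a fricative) — only manner changes, and always toward the following segment.
No alternation appears in [xapɖə]: there the adjacent consonants already agree in manner (/p/ and /ɖ/ are both stops), so this form is consistent with the same rule.
The trigger is the following segment, so the direction is regressive (anticipatory).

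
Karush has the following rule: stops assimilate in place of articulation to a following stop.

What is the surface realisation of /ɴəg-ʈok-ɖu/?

The rule targets /g/ (voiced velar stop), which sits before the trigger /ʈ/ (retroflex).
A voiced retroflex stop is [ɖ], so the surface segment is [ɖ].
At the second juncture, /k/ likewise becomes [ʈ] adjacent to /ɖ/.

[ɴəɖʈoʈɖu]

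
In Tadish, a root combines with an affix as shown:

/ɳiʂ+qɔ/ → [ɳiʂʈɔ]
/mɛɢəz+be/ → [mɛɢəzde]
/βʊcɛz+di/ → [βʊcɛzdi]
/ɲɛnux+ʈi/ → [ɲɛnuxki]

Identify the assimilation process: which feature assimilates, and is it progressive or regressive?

Comparing underlying and surface forms, /q/ → [ʈ] is the alternation; the neighbouring /ʂ/ is constant.
The change uvular → retroflex matches the place of the preceding /ʂ/, identifying this as place assimilation.
Manner and voice are unchanged, so the assimilation is partial, not total.
Checking the remaining alternations: /b/ → [d] after /z/ (bilabial → alveolar, matching alveolar); /ʈ/ → [k] after /x/ (retroflex → velar, matching velar) — only place changes, and always toward the preceding segment.
No alternation appears in [βʊcɛzdi]: there the adjacent consonants already agree in place (/d/ and /z/ are both alveolar), so this form is consistent with the same rule.
Since the segment that changes follows the conditioning segment, the assimilation is progressive.

progressive place assimilation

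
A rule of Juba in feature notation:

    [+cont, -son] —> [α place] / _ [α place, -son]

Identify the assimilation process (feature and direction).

regressive place assimilation

The shared variable α links the value of the place features (abbreviated [place]) on the target to the same value on the neighbouring segment, so place is the feature that assimilates.
The conditioning segment sits to the right of the focus bar, meaning the trigger follows the segment that changes — regressive assimilation.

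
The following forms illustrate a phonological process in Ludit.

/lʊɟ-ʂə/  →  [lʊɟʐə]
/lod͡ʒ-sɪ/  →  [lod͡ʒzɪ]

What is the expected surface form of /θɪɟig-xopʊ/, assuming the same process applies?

[θɪɟigɣopʊ]

The data show progressive voicing assimilation: /ʂ/ → [ʐ] after /ɟ/; /s/ → [z] after /d͡ʒ/. In each pair only voicing changes, matching the preceding consonant, while place and manner stay constant.
/x/ is a voiceless velar fricative. The preceding trigger /g/ is voiced, so /x/ must become voiced as well.
The voiced velar fricative is [ɣ], so /x/ → [ɣ].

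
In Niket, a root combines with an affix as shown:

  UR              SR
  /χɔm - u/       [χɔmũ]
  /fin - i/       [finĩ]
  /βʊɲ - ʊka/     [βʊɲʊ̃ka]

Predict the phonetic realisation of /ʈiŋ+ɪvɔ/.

The data show progressive nasality assimilation (vowel nasalisation): /u/ → [ũ] after /m/; /i/ → [ĩ] after /n/; /ʊ/ → [ʊ̃] after /ɲ/ — a vowel is nasalised by an immediately preceding nasal consonant.
The vowel /ɪ/ is adjacent to the preceding nasal /ŋ/, so it acquires [+nasal] and surfaces as [ɪ̃].

[ʈiŋɪ̃vɔ]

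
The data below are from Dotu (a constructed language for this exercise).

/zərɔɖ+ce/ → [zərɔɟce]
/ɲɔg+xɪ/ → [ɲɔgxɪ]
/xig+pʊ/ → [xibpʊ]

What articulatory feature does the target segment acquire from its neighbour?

place

Comparing underlying and surface forms, /ɖ/ → [ɟ] is the alternation; the neighbouring /c/ is constant.
/ɖ/ is retroflex while /c/ is palatal; the output [ɟ] is palatal, matching the trigger — so the feature that spreads is place.
The other alternating form patterns the same way: /g/ → [b] before /p/ (velar → bilabial, matching bilabial) — only place changes, and always toward the following segment.
No alternation appears in [ɲɔgxɪ]: there the adjacent consonants already agree in place (/g/ and /x/ are both velar), so this form is consistent with the same rule.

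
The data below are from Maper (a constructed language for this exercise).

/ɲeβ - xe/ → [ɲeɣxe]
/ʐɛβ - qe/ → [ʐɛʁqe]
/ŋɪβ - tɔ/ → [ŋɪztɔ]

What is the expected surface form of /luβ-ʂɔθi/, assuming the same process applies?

[luʐʂɔθi]

The data show regressive place assimilation: /β/ → [ɣ] before /x/; /β/ → [ʁ] before /q/; /β/ → [z] before /t/. In each pair only place changes, matching the following consonant, while manner and voice stay constant.
The rule targets /β/ (voiced bilabial fricative), which sits before the trigger /ʂ/ (retroflex).
The voiced retroflex fricative is [ʐ], so /β/ → [ʐ].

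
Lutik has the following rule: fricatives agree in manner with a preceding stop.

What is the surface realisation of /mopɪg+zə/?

[mopɪgdə]

The rule targets /z/ (voiced alveolar fricative), which sits after the trigger /g/ (stop).
A voiced alveolar stop is [d], so the surface segment is [d].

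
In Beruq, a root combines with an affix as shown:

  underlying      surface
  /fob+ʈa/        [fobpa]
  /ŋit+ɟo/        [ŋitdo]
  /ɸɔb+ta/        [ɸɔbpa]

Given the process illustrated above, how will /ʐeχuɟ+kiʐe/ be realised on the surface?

[ʐeχuɟciʐe]

The data show progressive place assimilation: /ʈ/ → [p] after /b/; /ɟ/ → [d] after /t/; /t/ → [p] after /b/. In each pair only place changes, matching the preceding consonant, while manner and voice stay constant.
/k/ is a voiceless velar stop. The preceding trigger /ɟ/ is palatal, so /k/ must become palatal as well.
A voiceless palatal stop is [c], so the surface segment is [c].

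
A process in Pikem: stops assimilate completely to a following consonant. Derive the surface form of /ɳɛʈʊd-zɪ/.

/d/ is the segment targeted by the rule; it sits immediately before /z/, so it assimilates completely and surfaces as [z].

[ɳɛʈʊzzɪ]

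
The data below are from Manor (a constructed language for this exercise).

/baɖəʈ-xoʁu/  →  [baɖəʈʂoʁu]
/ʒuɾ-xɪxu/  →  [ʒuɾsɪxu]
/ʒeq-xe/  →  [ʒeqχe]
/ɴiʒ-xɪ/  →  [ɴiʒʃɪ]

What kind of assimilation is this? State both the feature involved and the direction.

Comparing underlying and surface forms, /x/ → [ʂ] is the alternation; the neighbouring /ʈ/ is constant.
The change velar → retroflex matches the place of the preceding /ʈ/, identifying this as place assimilation.
Manner and voice are unchanged, so the assimilation is partial, not total.
The same holds elsewhere in the data: /x/ → [s] after /ɾ/ (velar → alveolar, matching alveolar); /x/ → [χ] after /q/ (velar → uvular, matching uvular); /x/ → [ʃ] after /ʒ/ (velar → postalveolar, matching postalveolar) — only place changes, and always toward the preceding segment.
Since the segment that changes follows the conditioning segment, the assimilation is progressive.

progressive place assimilation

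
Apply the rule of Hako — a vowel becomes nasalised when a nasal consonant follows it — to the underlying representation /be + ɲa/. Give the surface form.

The vowel /e/ is adjacent to the following nasal /ɲ/, so it acquires [+nasal] and surfaces as [ẽ].

[bẽɲa]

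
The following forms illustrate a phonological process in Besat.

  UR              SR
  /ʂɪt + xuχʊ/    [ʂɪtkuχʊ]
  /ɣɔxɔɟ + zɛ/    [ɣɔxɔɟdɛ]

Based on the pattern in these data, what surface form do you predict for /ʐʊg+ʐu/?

[ʐʊgɖu]

The data show progressive manner assimilation: /x/ → [k] after /t/; /z/ → [d] after /ɟ/. In each pair only manner changes, matching the preceding consonant, while place and voice stay constant.
The rule targets /ʐ/ (voiced retroflex fricative), which sits after the trigger /g/ (stop).
A voiced retroflex stop is [ɖ], so the surface segment is [ɖ].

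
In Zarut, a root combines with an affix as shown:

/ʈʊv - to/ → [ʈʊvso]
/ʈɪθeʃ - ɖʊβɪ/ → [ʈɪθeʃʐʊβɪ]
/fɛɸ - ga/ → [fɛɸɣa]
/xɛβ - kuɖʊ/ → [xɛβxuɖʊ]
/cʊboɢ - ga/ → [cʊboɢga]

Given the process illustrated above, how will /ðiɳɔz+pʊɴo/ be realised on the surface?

[ðiɳɔzɸʊɴo]

The data show progressive manner assimilation: /t/ → [s] after /v/; /ɖ/ → [ʐ] after /ʃ/; /g/ → [ɣ] after /ɸ/; /k/ → [x] after /β/. In each pair only manner changes, matching the preceding consonant, while place and voice stay constant.
No alternation appears in [cʊboɢga]: there the adjacent consonants already agree in manner (/g/ and /ɢ/ are both stops), so this form is consistent with the same rule.
/p/ is a voiceless bilabial stop. The preceding trigger /z/ is a fricative, so /p/ must become a fricative as well.
Changing only its manner to fricative gives [ɸ] — the voiceless bilabial fricative.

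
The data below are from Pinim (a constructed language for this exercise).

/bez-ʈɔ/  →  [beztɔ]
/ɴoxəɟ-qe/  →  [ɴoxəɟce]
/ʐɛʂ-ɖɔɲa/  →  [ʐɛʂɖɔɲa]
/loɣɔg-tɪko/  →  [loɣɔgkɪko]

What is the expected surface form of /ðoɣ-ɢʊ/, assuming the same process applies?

The data show progressive place assimilation: /ʈ/ → [t] after /z/; /q/ → [c] after /ɟ/; /t/ → [k] after /g/. In each pair only place changes, matching the preceding consonant, while manner and voice stay constant.
Nothing changes in [ʐɛʂɖɔɲa]: there the adjacent consonants already agree in place (/ɖ/ and /ʂ/ are both retroflex), so this form is consistent with the same rule.
The rule targets /ɢ/ (voiced uvular stop), which sits after the trigger /ɣ/ (velar).
Changing only its place to velar gives [g] — the voiced velar stop.

[ðoɣgʊ]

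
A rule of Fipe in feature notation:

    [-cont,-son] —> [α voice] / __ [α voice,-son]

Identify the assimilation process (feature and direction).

regressive voicing assimilation

The shared variable α links the value of [voice] on the target to the same value on the neighbouring segment, so voicing is the feature that assimilates.
Since the environment is written after the underscore, the trigger follows the target; the direction is regressive.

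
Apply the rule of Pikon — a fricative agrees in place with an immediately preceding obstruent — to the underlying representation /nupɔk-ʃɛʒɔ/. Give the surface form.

[nupɔkxɛʒɔ]

/ʃ/ is a voiceless postalveolar fricative. The preceding trigger /k/ is velar, so /ʃ/ must become velar as well.
The voiceless velar fricative is [x], so /ʃ/ → [x].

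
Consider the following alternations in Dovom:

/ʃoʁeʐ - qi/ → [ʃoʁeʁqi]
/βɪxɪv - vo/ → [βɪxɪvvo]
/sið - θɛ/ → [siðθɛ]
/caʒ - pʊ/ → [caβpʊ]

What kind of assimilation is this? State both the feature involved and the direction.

Underlying /ʐ/ is realised as [ʁ] next to /q/; /q/ itself does not change.
/ʐ/ is retroflex while /q/ is uvular; the output [ʁ] is uvular, matching the trigger — so the feature that spreads is place.
Manner and voice are unchanged, so the assimilation is partial, not total.
The other alternating form patterns the same way: /ʒ/ → [β] before /p/ (postalveolar → bilabial, matching bilabial) — only place changes, and always toward the following segment.
No alternation appears in [βɪxɪvvo], [siðθɛ]: there the adjacent consonants already agree in place (/v/ and /v/ are both labiodental; /ð/ and /θ/ are both dental), so these forms are consistent with the same rule.
Since the segment that changes precedes the conditioning segment, the assimilation is regressive.

regressive place assimilation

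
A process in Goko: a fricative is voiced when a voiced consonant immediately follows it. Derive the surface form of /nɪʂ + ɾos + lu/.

/ʂ/ is a voiceless retroflex fricative. The following trigger /ɾ/ is voiced, so /ʂ/ must become voiced as well.
A voiced retroflex fricative is [ʐ], so the surface segment is [ʐ].
At the second juncture, /s/ likewise becomes [z] adjacent to /l/.

[nɪʐɾozlu]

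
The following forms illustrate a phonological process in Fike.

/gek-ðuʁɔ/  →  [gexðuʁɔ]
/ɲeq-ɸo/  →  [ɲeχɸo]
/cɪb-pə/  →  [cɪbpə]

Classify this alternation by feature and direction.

The segment that alternates is /k/, which surfaces as [x] when adjacent to /ð/.
/k/ is a stop while /ð/ is a fricative; the output [x] is a fricative, matching the trigger — so the feature that spreads is manner.
Place and voice are unchanged, so the assimilation is partial, not total.
Checking the remaining alternation: /q/ → [χ] before /ɸ/ (stop → fricative, matching a fricative) — only manner changes, and always toward the following segment.
No alternation appears in [cɪbpə]: there the adjacent consonants already agree in manner (/b/ and /p/ are both stops), so this form is consistent with the same rule.
The trigger is the following segment, so the direction is regressive (anticipatory).

regressive manner assimilation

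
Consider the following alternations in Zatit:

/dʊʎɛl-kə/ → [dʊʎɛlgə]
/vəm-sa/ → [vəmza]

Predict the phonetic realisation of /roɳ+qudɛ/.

[roɳɢudɛ]

The data show progressive voicing assimilation: /k/ → [g] after /l/; /s/ → [z] after /m/. In each pair only voicing changes, matching the preceding consonant, while place and manner stay constant.
/q/ is a voiceless uvular stop. The preceding trigger /ɳ/ is voiced, so /q/ must become voiced as well.
Changing only its voicing to voiced gives [ɢ] — the voiced uvular stop.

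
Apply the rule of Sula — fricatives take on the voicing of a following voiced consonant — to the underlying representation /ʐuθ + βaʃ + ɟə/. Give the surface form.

[ʐuðβaʒɟə]

The rule targets /θ/ (voiceless dental fricative), which sits before the trigger /β/ (voiced).
A voiced dental fricative is [ð], so the surface segment is [ð].
At the second juncture, /ʃ/ likewise becomes [ʒ] adjacent to /ɟ/.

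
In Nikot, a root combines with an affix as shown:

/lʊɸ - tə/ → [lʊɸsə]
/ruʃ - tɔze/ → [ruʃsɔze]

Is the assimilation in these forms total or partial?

partial assimilation

Comparing underlying and surface forms, /t/ → [s] is the alternation; the neighbouring /ɸ/ is constant.
The change stop → fricative matches the manner of the preceding /ɸ/, identifying this as manner assimilation.
Place and voice are unchanged, so the assimilation is partial, not total.
Checking the remaining alternation: /t/ → [s] after /ʃ/ (stop → fricative, matching a fricative) — only manner changes, and always toward the preceding segment.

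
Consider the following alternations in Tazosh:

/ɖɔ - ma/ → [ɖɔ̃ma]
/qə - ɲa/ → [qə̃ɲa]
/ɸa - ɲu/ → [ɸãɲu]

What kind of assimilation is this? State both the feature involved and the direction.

regressive nasality assimilation (vowel nasalisation)

The vowel /ɔ/ surfaces as nasalised [ɔ̃] next to the following nasal /m/ — it has acquired the [+nasal] feature of its neighbour.
Likewise in the remaining data: /ə/ → [ə̃] before /ɲ/; /a/ → [ã] before /ɲ/ — each time a vowel is nasalised next to a following nasal.
Because the conditioning nasal is to the right of the vowel that changes, the process is regressive (anticipatory).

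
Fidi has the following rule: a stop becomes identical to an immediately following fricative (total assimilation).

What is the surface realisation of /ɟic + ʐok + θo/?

[ɟiʐʐoθθo]

/c/ is the segment targeted by the rule; it sits immediately before /ʐ/, so it assimilates completely and surfaces as [ʐ].
At the second juncture, /k/ likewise becomes [θ] adjacent to /θ/.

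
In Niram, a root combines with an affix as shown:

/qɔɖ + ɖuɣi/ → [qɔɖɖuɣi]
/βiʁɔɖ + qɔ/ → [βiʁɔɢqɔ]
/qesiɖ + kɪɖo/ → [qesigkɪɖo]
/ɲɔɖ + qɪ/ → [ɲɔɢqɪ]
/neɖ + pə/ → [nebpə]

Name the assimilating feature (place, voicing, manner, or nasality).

The segment that alternates is /ɖ/, which surfaces as [ɢ] when adjacent to /q/.
The change retroflex → uvular matches the place of the following /q/, identifying this as place assimilation.
The same holds elsewhere in the data: /ɖ/ → [g] before /k/ (retroflex → velar, matching velar); /ɖ/ → [b] before /p/ (retroflex → bilabial, matching bilabial) — only place changes, and always toward the following segment.
No alternation appears in [qɔɖɖuɣi]: there the adjacent consonants already agree in place (/ɖ/ and /ɖ/ are both retroflex), so this form is consistent with the same rule.

place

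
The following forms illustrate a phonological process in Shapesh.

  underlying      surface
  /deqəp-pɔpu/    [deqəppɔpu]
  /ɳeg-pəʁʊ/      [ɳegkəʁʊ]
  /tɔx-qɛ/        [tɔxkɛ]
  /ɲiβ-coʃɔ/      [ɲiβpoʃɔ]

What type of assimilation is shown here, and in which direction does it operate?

progressive place assimilation

Underlying /p/ is realised as [k] next to /g/; /g/ itself does not change.
/p/ is bilabial while /g/ is velar; the output [k] is velar, matching the trigger — so the feature that spreads is place.
Manner and voice are unchanged, so the assimilation is partial, not total.
Checking the remaining alternations: /q/ → [k] after /x/ (uvular → velar, matching velar); /c/ → [p] after /β/ (palatal → bilabial, matching bilabial) — only place changes, and always toward the preceding segment.
No alternation appears in [deqəppɔpu]: there the adjacent consonants already agree in place (/p/ and /p/ are both bilabial), so this form is consistent with the same rule.
Since the segment that changes follows the conditioning segment, the assimilation is progressive.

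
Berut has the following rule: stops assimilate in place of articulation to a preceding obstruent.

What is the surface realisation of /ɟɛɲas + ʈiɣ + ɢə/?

/ʈ/ is a voiceless retroflex stop. The preceding trigger /s/ is alveolar, so /ʈ/ must become alveolar as well.
The voiceless alveolar stop is [t], so /ʈ/ → [t].
The same rule applies at the second boundary: /ɢ/ → [g] next to /ɣ/.

[ɟɛɲastiɣgə]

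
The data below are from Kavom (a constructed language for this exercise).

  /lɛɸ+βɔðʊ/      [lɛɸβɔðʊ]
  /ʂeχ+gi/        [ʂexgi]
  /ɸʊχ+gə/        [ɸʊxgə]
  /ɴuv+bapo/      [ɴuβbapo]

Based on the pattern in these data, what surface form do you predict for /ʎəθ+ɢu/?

[ʎəχɢu]

The data show regressive place assimilation: /χ/ → [x] before /g/; /v/ → [β] before /b/. In each pair only place changes, matching the following consonant, while manner and voice stay constant.
No alternation appears in [lɛɸβɔðʊ]: there the adjacent consonants already agree in place (/ɸ/ and /β/ are both bilabial), so this form is consistent with the same rule.
The rule targets /θ/ (voiceless dental fricative), which sits before the trigger /ɢ/ (uvular).
A voiceless uvular fricative is [χ], so the surface segment is [χ].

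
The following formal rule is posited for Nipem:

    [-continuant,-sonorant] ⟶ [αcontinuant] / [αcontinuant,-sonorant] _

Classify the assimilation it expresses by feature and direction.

The rule copies [continuant] (continuancy) from the environment onto the target stops; since [±continuant] encodes the stop/fricative manner contrast, the assimilating dimension is manner.
The conditioning segment sits to the left of the focus bar, meaning the trigger precedes the segment that changes — progressive assimilation.

progressive manner assimilation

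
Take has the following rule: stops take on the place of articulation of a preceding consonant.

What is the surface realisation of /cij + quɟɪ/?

The rule targets /q/ (voiceless uvular stop), which sits after the trigger /j/ (palatal).
The voiceless palatal stop is [c], so /q/ → [c].

[cijcuɟɪ]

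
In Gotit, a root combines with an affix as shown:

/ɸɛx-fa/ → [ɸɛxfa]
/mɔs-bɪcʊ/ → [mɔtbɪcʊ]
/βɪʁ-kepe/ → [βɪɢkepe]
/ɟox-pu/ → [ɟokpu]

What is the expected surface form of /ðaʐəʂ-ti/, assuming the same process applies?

The data show regressive manner assimilation: /s/ → [t] before /b/; /ʁ/ → [ɢ] before /k/; /x/ → [k] before /p/. In each pair only manner changes, matching the following consonant, while place and voice stay constant.
Nothing changes in [ɸɛxfa]: there the adjacent consonants already agree in manner (/x/ and /f/ are both fricatives), so this form is consistent with the same rule.
The rule targets /ʂ/ (voiceless retroflex fricative), which sits before the trigger /t/ (stop).
A voiceless retroflex stop is [ʈ], so the surface segment is [ʈ].

[ðaʐəʈti]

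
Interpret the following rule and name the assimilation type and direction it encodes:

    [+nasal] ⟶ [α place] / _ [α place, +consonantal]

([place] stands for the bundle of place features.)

regressive place assimilation

The rule copies the place features (abbreviated [place]) from the environment onto the target, so the assimilating feature is place.
The conditioning segment sits to the right of the focus bar, meaning the trigger follows the segment that changes — regressive assimilation.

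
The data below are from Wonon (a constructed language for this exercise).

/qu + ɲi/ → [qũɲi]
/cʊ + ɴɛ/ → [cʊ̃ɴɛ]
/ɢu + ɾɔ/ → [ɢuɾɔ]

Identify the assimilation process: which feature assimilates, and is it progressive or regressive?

The vowel /u/ surfaces as nasalised [ũ] next to the following nasal /ɲ/ — it has acquired the [+nasal] feature of its neighbour.
Likewise in the remaining data: /ʊ/ → [ʊ̃] before /ɴ/ — each time a vowel is nasalised next to a following nasal.
No change occurs in [ɢuɾɔ] because the vowel at the boundary is adjacent to an oral consonant, not a nasal (/u/ next to /ɾ/).
Because the conditioning nasal is to the right of the vowel that changes, the process is regressive (anticipatory).

regressive nasality assimilation (vowel nasalisation)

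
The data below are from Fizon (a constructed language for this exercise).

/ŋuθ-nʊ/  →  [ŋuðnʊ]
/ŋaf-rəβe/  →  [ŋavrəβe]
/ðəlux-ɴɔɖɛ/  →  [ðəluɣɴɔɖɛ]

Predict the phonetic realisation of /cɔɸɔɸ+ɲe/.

[cɔɸɔβɲe]

The data show regressive voicing assimilation: /θ/ → [ð] before /n/; /f/ → [v] before /r/; /x/ → [ɣ] before /ɴ/. In each pair only voicing changes, matching the following consonant, while place and manner stay constant.
/ɸ/ is a voiceless bilabial fricative. The following trigger /ɲ/ is voiced, so /ɸ/ must become voiced as well.
Changing only its voicing to voiced gives [β] — the voiced bilabial fricative.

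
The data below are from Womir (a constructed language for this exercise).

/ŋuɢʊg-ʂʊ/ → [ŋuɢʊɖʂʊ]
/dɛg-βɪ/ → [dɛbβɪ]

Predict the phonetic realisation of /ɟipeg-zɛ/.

The data show regressive place assimilation: /g/ → [ɖ] before /ʂ/; /g/ → [b] before /β/. In each pair only place changes, matching the following consonant, while manner and voice stay constant.
The rule targets /g/ (voiced velar stop), which sits before the trigger /z/ (alveolar).
The voiced alveolar stop is [d], so /g/ → [d].

[ɟipedzɛ]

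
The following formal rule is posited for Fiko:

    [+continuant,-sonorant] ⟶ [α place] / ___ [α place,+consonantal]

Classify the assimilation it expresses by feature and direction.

The shared variable α links the value of the place features (abbreviated [place]) on the target to the same value on the neighbouring segment, so place is the feature that assimilates.
The conditioning segment sits to the right of the focus bar, meaning the trigger follows the segment that changes — regressive assimilation.

regressive place assimilation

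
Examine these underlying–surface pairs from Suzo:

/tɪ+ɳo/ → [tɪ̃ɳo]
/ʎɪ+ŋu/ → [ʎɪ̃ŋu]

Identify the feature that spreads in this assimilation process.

The vowel /ɪ/ surfaces as nasalised [ɪ̃] next to the following nasal /ɳ/ — it has acquired the [+nasal] feature of its neighbour.
The other form shows the same pattern: /ɪ/ → [ɪ̃] before /ŋ/ — each time a vowel is nasalised next to a following nasal.

nasality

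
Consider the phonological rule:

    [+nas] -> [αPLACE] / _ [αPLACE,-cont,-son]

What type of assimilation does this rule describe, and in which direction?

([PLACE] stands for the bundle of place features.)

The shared variable α links the value of the place features (abbreviated [PLACE]) on the target to the same value on the neighbouring segment, so place is the feature that assimilates.
The conditioning segment sits to the right of the focus bar, meaning the trigger follows the segment that changes — regressive assimilation.

regressive place assimilation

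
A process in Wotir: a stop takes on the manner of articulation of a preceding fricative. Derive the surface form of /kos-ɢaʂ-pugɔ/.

/ɢ/ is a voiced uvular stop. The preceding trigger /s/ is a fricative, so /ɢ/ must become a fricative as well.
A voiced uvular fricative is [ʁ], so the surface segment is [ʁ].
At the second juncture, /p/ likewise becomes [ɸ] adjacent to /ʂ/.

[kosʁaʂɸugɔ]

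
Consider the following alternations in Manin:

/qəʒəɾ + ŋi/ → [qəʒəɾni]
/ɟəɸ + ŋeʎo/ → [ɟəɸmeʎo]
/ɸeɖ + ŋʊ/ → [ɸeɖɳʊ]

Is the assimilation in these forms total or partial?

The segment that alternates is /ŋ/, which surfaces as [n] when adjacent to /ɾ/.
/ŋ/ is velar while /ɾ/ is alveolar; the output [n] is alveolar, matching the trigger — so the feature that spreads is place.
Manner and voice are unchanged, so the assimilation is partial, not total.
The other alternating forms pattern the same way: /ŋ/ → [m] after /ɸ/ (velar → bilabial, matching bilabial); /ŋ/ → [ɳ] after /ɖ/ (velar → retroflex, matching retroflex) — only place changes, and always toward the preceding segment.

partial assimilation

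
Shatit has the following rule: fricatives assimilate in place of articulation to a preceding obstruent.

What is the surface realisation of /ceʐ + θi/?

[ceʐʂi]

/θ/ is a voiceless dental fricative. The preceding trigger /ʐ/ is retroflex, so /θ/ must become retroflex as well.
A voiceless retroflex fricative is [ʂ], so the surface segment is [ʂ].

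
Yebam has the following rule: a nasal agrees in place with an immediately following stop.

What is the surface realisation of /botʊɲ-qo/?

The rule targets /ɲ/ (voiced palatal nasal), which sits before the trigger /q/ (uvular).
A voiced uvular nasal is [ɴ], so the surface segment is [ɴ].

[botʊɴqo]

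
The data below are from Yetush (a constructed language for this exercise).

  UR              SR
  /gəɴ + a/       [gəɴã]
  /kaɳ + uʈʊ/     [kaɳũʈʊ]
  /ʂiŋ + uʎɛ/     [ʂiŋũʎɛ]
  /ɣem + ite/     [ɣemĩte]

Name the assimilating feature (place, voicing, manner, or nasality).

nasality

The vowel /a/ surfaces as nasalised [ã] next to the preceding nasal /ɴ/ — it has acquired the [+nasal] feature of its neighbour.
Likewise in the remaining data: /u/ → [ũ] after /ɳ/; /u/ → [ũ] after /ŋ/; /i/ → [ĩ] after /m/ — each time a vowel is nasalised next to a preceding nasal.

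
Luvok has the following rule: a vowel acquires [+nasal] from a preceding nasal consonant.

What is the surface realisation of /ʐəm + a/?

The vowel /a/ is adjacent to the preceding nasal /m/, so it acquires [+nasal] and surfaces as [ã].

[ʐəmã]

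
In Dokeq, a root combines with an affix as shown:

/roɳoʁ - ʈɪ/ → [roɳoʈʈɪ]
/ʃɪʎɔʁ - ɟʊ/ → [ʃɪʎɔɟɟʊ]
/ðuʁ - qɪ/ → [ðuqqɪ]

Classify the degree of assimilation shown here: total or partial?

The segment that alternates is /ʁ/, which surfaces as [ʈ] when adjacent to /ʈ/.
The output [ʈ] is identical to the trigger /ʈ/ — every feature (place, manner, voicing) has been copied — so this is total assimilation.
The remaining alternations confirm this: /ʁ/ → [ɟ] before /ɟ/; /ʁ/ → [q] before /q/ — in each case the output is a copy of the following consonant.

total assimilation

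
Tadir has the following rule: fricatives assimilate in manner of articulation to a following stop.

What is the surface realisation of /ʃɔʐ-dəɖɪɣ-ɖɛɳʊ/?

/ʐ/ is a voiced retroflex fricative. The following trigger /d/ is a stop, so /ʐ/ must become a stop as well.
Changing only its manner to stop gives [ɖ] — the voiced retroflex stop.
At the second juncture, /ɣ/ likewise becomes [g] adjacent to /ɖ/.

[ʃɔɖdəɖɪgɖɛɳʊ]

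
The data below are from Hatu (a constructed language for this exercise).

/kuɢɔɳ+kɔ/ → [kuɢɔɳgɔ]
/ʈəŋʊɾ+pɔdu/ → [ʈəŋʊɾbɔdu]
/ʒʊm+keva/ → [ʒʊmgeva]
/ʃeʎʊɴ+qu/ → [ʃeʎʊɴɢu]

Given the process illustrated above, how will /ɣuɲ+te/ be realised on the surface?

The data show progressive voicing assimilation: /k/ → [g] after /ɳ/; /p/ → [b] after /ɾ/; /k/ → [g] after /m/; /q/ → [ɢ] after /ɴ/. In each pair only voicing changes, matching the preceding consonant, while place and manner stay constant.
/t/ is a voiceless alveolar stop. The preceding trigger /ɲ/ is voiced, so /t/ must become voiced as well.
The voiced alveolar stop is [d], so /t/ → [d].

[ɣuɲde]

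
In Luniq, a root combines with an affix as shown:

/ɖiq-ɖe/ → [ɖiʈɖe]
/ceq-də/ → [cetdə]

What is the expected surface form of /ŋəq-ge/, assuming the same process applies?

The data show regressive place assimilation: /q/ → [ʈ] before /ɖ/; /q/ → [t] before /d/. In each pair only place changes, matching the following consonant, while manner and voice stay constant.
The rule targets /q/ (voiceless uvular stop), which sits before the trigger /g/ (velar).
Changing only its place to velar gives [k] — the voiceless velar stop.

[ŋəkge]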